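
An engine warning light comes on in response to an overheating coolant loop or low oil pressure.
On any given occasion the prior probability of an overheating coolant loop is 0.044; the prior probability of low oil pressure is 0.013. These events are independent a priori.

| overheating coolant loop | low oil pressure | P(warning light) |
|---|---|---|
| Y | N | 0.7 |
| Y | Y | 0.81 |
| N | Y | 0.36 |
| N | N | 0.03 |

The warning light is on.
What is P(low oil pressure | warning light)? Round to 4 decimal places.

P(low oil pressure | warning light) ≈ 0.0776

P(warning light) = 0.03×0.956×0.987 + 0.36×0.956×0.013 + 0.7×0.044×0.987 + 0.81×0.044×0.013 = 0.028307 + 0.004474 + 0.030400 + 0.000463 = 0.063644
The low oil pressure-present share is 0.004474 + 0.000463 = 0.004937.
P(low oil pressure | warning light) = 0.004937 / 0.063644 ≈ 0.0776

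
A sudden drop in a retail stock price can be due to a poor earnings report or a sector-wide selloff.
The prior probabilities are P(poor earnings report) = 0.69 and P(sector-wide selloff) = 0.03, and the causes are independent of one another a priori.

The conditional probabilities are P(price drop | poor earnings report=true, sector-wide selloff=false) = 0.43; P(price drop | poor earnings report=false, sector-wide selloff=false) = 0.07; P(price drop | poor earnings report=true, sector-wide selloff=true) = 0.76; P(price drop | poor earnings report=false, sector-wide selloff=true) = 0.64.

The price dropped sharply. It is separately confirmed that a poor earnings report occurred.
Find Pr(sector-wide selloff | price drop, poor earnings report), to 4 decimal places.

Pr(sector-wide selloff | price drop, poor earnings report) ≈ 0.0518

Enumerate both values of sector-wide selloff and weight by the priors:
  P(price drop | poor earnings report) = 0.43×0.97 + 0.76×0.03
        = 0.417100 + 0.022800 = 0.439900
The terms with sector-wide selloff present sum to 0.022800, so
  P(sector-wide selloff | price drop, poor earnings report) = 0.022800 / 0.439900 ≈ 0.0518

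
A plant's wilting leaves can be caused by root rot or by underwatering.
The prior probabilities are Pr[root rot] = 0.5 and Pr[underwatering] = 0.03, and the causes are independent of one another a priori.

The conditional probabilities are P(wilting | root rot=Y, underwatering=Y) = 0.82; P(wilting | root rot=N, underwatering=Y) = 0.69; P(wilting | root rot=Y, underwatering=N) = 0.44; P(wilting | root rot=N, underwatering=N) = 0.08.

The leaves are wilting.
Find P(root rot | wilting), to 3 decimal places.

Sum P(wilting|·) weighted by the priors over the 4 (root rot, underwatering) configurations:
  P(wilting) = 0.08×0.5×0.97 + 0.69×0.5×0.03 + 0.44×0.5×0.97 + 0.82×0.5×0.03
        = 0.038800 + 0.010350 + 0.213400 + 0.012300 = 0.274850
Keeping only the root rot-present terms gives 0.225700, so
  P(root rot | wilting) = 0.225700 / 0.274850 ≈ 0.821

P(root rot | wilting) ≈ 0.821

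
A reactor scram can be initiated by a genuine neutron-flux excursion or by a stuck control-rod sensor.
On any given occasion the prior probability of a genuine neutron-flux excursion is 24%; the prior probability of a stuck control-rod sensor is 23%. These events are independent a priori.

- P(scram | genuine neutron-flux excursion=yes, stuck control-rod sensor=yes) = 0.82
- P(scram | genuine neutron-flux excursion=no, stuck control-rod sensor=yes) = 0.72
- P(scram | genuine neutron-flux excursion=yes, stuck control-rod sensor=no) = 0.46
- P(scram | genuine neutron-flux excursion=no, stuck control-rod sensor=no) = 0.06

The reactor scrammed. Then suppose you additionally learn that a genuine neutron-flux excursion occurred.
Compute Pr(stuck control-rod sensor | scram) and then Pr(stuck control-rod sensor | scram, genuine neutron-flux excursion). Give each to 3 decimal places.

P(scram) = 0.06×0.76×0.77 + 0.72×0.76×0.23 + 0.46×0.24×0.77 + 0.82×0.24×0.23 = 0.035112 + 0.125856 + 0.085008 + 0.045264 = 0.291240
Restricting to configurations with stuck control-rod sensor present: 0.125856 + 0.045264 = 0.171120.
Hence the posterior is 0.171120/0.291240 ≈ 0.588.

Now condition on the additional information:
For the numerator, keep only stuck control-rod sensor=true terms: 0.82·0.23 = 0.188600
The normalizing constant is 0.46·0.77 + 0.82·0.23 = 0.542800
Posterior = 0.188600 / 0.542800 ≈ 0.347
This is intercausal reasoning (explaining away): once genuine neutron-flux excursion accounts for the scram, stuck control-rod sensor becomes less likely.

Pr(stuck control-rod sensor | scram) ≈ 0.588; Pr(stuck control-rod sensor | scram, genuine neutron-flux excursion) ≈ 0.347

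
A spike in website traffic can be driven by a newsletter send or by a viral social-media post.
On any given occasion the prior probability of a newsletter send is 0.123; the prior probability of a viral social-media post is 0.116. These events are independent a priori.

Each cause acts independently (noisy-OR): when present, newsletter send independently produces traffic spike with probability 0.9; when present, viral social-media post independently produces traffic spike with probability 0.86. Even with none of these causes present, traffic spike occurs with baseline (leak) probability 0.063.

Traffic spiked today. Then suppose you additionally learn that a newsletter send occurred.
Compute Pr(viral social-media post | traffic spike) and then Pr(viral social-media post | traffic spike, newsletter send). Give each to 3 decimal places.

Under noisy-OR, P(traffic spike | causes) = 1 − (1−0.063)·∏(1−qᵢ) over the active causes.
P(traffic spike) = 0.063×0.877×0.884 + 0.86882×0.877×0.116 + 0.9063×0.123×0.884 + 0.986882×0.123×0.116 = 0.048842 + 0.088387 + 0.098544 + 0.014081 = 0.249854
Restricting to configurations with viral social-media post present: 0.088387 + 0.014081 = 0.102468.
Hence the posterior is 0.102468/0.249854 ≈ 0.410.

With the extra evidence:
By total probability over both values of viral social-media post:
  P(traffic spike | newsletter send) = 0.9063*0.884 + 0.986882*0.116
        = 0.801169 + 0.114478 = 0.915647
Configurations with viral social-media post contribute 0.114478, so
  P(viral social-media post | traffic spike, newsletter send) = 0.114478 / 0.915647 ≈ 0.125
Conditioning on newsletter send lowers the posterior on viral social-media post: the classic explaining-away effect in a common-effect structure.

Pr(viral social-media post | traffic spike) ≈ 0.410; Pr(viral social-media post | traffic spike, newsletter send) ≈ 0.125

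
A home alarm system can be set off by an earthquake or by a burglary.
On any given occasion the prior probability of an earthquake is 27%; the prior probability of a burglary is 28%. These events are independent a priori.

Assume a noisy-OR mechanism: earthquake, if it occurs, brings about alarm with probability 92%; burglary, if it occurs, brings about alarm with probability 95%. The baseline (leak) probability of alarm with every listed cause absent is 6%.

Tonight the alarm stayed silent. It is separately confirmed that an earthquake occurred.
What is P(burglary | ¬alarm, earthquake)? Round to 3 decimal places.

P(burglary | ¬alarm, earthquake) ≈ 0.019

Under noisy-OR, P(alarm | causes) = 1 − (1−0.06)·∏(1−qᵢ) over the active causes.
Enumerate both values of burglary and weight by the priors:
  P(¬alarm | earthquake) = 0.0752·0.72 + 0.00376·0.28
        = 0.054144 + 0.001053 = 0.055197
Keeping only the burglary-present terms gives 0.001053, so
  P(burglary | ¬alarm, earthquake) = 0.001053 / 0.055197 ≈ 0.019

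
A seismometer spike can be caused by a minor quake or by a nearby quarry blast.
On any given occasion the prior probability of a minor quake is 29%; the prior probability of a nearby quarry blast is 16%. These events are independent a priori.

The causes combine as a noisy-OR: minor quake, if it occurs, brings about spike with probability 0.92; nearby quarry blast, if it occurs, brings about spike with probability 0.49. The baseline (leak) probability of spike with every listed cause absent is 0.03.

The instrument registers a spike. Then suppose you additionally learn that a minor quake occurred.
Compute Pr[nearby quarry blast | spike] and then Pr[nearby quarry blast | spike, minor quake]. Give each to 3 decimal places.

Pr[nearby quarry blast | spike] ≈ 0.296; Pr[nearby quarry blast | spike, minor quake] ≈ 0.166

Under noisy-OR, P(spike | causes) = 1 − (1−0.03)·∏(1−qᵢ) over the active causes.
P(spike) = 0.03*0.71*0.84 + 0.5053*0.71*0.16 + 0.9224*0.29*0.84 + 0.960424*0.29*0.16 = 0.017892 + 0.057402 + 0.224697 + 0.044564 = 0.344555
Of this, 0.101966 comes from 0.057402 + 0.044564 (the nearby quarry blast=true cases).
Hence the posterior is 0.101966/0.344555 ≈ 0.296.

With the extra evidence:
Sum P(spike|·) weighted by the priors over both values of nearby quarry blast:
  P(spike | minor quake) = 0.9224*0.84 + 0.960424*0.16
        = 0.774816 + 0.153668 = 0.928484
The terms with nearby quarry blast present sum to 0.153668, so
  P(nearby quarry blast | spike, minor quake) = 0.153668 / 0.928484 ≈ 0.166
This is intercausal reasoning (explaining away): once minor quake accounts for the spike, nearby quarry blast becomes less likely.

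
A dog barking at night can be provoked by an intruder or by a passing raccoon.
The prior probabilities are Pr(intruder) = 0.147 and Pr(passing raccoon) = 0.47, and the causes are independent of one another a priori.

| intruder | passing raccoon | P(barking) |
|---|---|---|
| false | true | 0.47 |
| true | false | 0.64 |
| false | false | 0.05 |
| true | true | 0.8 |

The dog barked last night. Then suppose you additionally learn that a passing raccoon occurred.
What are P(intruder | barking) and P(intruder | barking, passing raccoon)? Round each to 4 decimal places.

P(intruder | barking) ≈ 0.3325; P(intruder | barking, passing raccoon) ≈ 0.2268

By total probability over the 4 (intruder, passing raccoon) configurations:
  P(barking) = 0.05*0.853*0.53 + 0.47*0.853*0.47 + 0.64*0.147*0.53 + 0.8*0.147*0.47
        = 0.022605 + 0.188428 + 0.049862 + 0.055272 = 0.316167
The terms with intruder present sum to 0.105134, so
  P(intruder | barking) = 0.105134 / 0.316167 ≈ 0.3325

Now also conditioning on passing raccoon=true:
For the numerator, keep only intruder=true terms: 0.8·0.147 = 0.117600
Denominator P(barking | passing raccoon): 0.47·0.853 + 0.8·0.147 = 0.518510
Posterior = 0.117600 / 0.518510 ≈ 0.2268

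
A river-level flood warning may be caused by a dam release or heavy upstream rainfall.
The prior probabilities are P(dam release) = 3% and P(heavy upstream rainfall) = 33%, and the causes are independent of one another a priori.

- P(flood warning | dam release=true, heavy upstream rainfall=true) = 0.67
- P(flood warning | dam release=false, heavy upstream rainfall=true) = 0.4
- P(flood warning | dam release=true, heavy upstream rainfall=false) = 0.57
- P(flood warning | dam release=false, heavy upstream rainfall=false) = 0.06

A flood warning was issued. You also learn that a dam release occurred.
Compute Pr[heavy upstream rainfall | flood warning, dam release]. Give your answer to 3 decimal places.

By total probability over both values of heavy upstream rainfall:
  P(flood warning | dam release) = 0.57*0.67 + 0.67*0.33
        = 0.381900 + 0.221100 = 0.603000
The terms with heavy upstream rainfall present sum to 0.221100, so
  P(heavy upstream rainfall | flood warning, dam release) = 0.221100 / 0.603000 ≈ 0.367

Pr[heavy upstream rainfall | flood warning, dam release] ≈ 0.367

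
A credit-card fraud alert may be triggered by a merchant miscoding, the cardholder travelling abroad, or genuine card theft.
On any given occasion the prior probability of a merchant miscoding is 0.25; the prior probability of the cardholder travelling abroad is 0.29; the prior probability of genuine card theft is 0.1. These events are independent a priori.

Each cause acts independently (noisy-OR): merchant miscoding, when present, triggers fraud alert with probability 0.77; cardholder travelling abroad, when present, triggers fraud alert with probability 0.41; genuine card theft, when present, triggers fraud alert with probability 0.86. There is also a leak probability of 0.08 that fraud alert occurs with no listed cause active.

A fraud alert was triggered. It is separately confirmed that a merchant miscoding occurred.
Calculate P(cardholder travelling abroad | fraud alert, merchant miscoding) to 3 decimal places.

P(cardholder travelling abroad | fraud alert, merchant miscoding) ≈ 0.310

Under noisy-OR, P(fraud alert | causes) = 1 − (1−0.08)·∏(1−qᵢ) over the active causes.
P(fraud alert | merchant miscoding) = 0.7884·0.71·0.9 + 0.970376·0.71·0.1 + 0.875156·0.29·0.9 + 0.982522·0.29·0.1 = 0.503788 + 0.068897 + 0.228416 + 0.028493 = 0.829594
Of this, 0.256909 comes from 0.228416 + 0.028493 (the cardholder travelling abroad=true cases).
P(cardholder travelling abroad | fraud alert, merchant miscoding) = 0.256909 / 0.829594 ≈ 0.310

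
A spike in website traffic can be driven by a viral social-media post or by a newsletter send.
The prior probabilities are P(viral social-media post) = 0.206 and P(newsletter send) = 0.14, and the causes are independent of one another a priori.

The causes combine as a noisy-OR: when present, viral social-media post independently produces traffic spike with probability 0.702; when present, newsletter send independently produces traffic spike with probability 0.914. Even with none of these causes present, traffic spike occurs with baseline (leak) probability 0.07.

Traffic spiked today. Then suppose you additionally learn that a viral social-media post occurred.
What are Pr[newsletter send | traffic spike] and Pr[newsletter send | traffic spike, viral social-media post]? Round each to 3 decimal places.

Pr[newsletter send | traffic spike] ≈ 0.426; Pr[newsletter send | traffic spike, viral social-media post] ≈ 0.180

Under noisy-OR, P(traffic spike | causes) = 1 − (1−0.07)·∏(1−qᵢ) over the active causes.
By total probability over the 4 (viral social-media post, newsletter send) configurations:
  P(traffic spike) = 0.07·0.794·0.86 + 0.92002·0.794·0.14 + 0.72286·0.206·0.86 + 0.976166·0.206·0.14
        = 0.047799 + 0.102269 + 0.128062 + 0.028153 = 0.306283
Keeping only the newsletter send-present terms gives 0.130422, so
  P(newsletter send | traffic spike) = 0.130422 / 0.306283 ≈ 0.426

Now also conditioning on viral social-media post=true:
Weight on newsletter send=true, given the evidence: 0.976166*0.14 = 0.136663
Denominator P(traffic spike | viral social-media post): 0.72286*0.86 + 0.976166*0.14 = 0.758323
P(newsletter send | traffic spike, viral social-media post) = 0.136663/0.758323 ≈ 0.180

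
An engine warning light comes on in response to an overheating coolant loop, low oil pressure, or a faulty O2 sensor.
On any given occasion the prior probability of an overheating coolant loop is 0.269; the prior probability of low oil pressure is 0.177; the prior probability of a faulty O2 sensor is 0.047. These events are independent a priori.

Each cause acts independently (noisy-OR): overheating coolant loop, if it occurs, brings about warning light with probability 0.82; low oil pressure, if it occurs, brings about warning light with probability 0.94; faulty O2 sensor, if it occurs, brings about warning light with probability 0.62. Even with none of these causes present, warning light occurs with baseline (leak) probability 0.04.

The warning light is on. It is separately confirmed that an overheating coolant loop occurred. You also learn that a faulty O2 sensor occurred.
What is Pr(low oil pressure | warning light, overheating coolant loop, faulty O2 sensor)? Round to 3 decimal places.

Pr(low oil pressure | warning light, overheating coolant loop, faulty O2 sensor) ≈ 0.187

Under noisy-OR, P(warning light | causes) = 1 − (1−0.04)·∏(1−qᵢ) over the active causes.
Enumerate both values of low oil pressure and weight by the priors:
  P(warning light | overheating coolant loop, faulty O2 sensor) = 0.934336×0.823 + 0.99606×0.177
        = 0.768959 + 0.176303 = 0.945262
The terms with low oil pressure present sum to 0.176303, so
  P(low oil pressure | warning light, overheating coolant loop, faulty O2 sensor) = 0.176303 / 0.945262 ≈ 0.187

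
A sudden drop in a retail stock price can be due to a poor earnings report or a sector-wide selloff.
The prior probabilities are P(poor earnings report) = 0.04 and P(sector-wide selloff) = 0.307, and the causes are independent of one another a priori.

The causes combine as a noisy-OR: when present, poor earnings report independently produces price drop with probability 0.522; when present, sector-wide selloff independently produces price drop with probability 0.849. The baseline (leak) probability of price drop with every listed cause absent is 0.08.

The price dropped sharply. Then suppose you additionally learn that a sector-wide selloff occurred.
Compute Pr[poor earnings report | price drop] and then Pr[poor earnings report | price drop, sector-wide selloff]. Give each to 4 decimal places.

Pr[poor earnings report | price drop] ≈ 0.0808; Pr[poor earnings report | price drop, sector-wide selloff] ≈ 0.0432

Under noisy-OR, P(price drop | causes) = 1 − (1−0.08)·∏(1−qᵢ) over the active causes.
Enumerate the 4 (poor earnings report, sector-wide selloff) configurations and weight by the priors:
  P(price drop) = 0.08*0.96*0.693 + 0.86108*0.96*0.307 + 0.56024*0.04*0.693 + 0.933596*0.04*0.307
        = 0.053222 + 0.253777 + 0.015530 + 0.011465 = 0.333994
The terms with poor earnings report present sum to 0.026995, so
  P(poor earnings report | price drop) = 0.026995 / 0.333994 ≈ 0.0808

Now also conditioning on sector-wide selloff=true:
P(price drop | sector-wide selloff) = 0.86108·0.96 + 0.933596·0.04 = 0.826637 + 0.037344 = 0.863981
Of this, 0.037344 comes from 0.933596·0.04 (the poor earnings report=true cases).
Hence the posterior is 0.037344/0.863981 ≈ 0.0432.
— sector-wide selloff explains away the evidence for poor earnings report.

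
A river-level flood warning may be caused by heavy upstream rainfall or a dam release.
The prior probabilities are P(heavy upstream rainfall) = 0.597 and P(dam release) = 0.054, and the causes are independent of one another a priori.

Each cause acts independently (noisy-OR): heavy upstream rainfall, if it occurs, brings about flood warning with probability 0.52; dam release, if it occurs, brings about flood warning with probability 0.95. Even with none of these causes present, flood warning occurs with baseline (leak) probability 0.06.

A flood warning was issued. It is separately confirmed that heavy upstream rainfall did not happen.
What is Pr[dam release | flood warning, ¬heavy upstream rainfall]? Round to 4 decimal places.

Under noisy-OR, P(flood warning | causes) = 1 − (1−0.06)·∏(1−qᵢ) over the active causes.
P(flood warning | ¬heavy upstream rainfall) = 0.06×0.946 + 0.953×0.054 = 0.056760 + 0.051462 = 0.108222
The dam release-present share is 0.953×0.054 = 0.051462.
So P(dam release | flood warning, ¬heavy upstream rainfall) = 0.051462/0.108222 ≈ 0.4755.

Pr[dam release | flood warning, ¬heavy upstream rainfall] ≈ 0.4755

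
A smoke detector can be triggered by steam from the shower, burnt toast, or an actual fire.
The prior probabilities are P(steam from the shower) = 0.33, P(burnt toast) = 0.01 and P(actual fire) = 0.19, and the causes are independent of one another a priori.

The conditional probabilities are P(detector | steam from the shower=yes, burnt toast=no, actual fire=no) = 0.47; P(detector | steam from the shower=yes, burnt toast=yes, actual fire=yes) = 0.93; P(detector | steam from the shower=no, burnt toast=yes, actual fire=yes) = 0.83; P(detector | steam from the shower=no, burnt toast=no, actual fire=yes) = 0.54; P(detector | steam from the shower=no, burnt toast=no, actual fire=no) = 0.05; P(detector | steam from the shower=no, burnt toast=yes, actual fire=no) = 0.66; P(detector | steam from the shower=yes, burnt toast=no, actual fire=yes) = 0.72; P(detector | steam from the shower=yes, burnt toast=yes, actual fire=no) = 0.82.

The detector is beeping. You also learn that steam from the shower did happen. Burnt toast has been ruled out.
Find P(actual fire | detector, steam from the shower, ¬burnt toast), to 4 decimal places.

P(detector | steam from the shower, ¬burnt toast) = 0.47*0.81 + 0.72*0.19 = 0.380700 + 0.136800 = 0.517500
The actual fire-present share is 0.72*0.19 = 0.136800.
Hence the posterior is 0.136800/0.517500 ≈ 0.2643.

P(actual fire | detector, steam from the shower, ¬burnt toast) ≈ 0.2643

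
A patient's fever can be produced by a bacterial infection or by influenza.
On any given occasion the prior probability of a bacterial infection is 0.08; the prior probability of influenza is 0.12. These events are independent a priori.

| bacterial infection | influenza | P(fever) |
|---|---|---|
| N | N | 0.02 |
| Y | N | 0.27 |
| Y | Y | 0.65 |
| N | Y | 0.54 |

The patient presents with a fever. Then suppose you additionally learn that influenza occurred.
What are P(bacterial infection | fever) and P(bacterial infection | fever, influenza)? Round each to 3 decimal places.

P(bacterial infection | fever) ≈ 0.250; P(bacterial infection | fever, influenza) ≈ 0.095

P(fever) = 0.02·0.92·0.88 + 0.54·0.92·0.12 + 0.27·0.08·0.88 + 0.65·0.08·0.12 = 0.016192 + 0.059616 + 0.019008 + 0.006240 = 0.101056
Restricting to configurations with bacterial infection present: 0.019008 + 0.006240 = 0.025248.
Hence the posterior is 0.025248/0.101056 ≈ 0.250.

Now condition on the additional information:
Numerator (weight on configurations with bacterial infection): 0.65×0.08 = 0.052000
Normalizer over all consistent configurations: 0.54×0.92 + 0.65×0.08 = 0.548800
Posterior = 0.052000 / 0.548800 ≈ 0.095
The drop from 0.250 to 0.095 is the explaining-away (discounting) effect.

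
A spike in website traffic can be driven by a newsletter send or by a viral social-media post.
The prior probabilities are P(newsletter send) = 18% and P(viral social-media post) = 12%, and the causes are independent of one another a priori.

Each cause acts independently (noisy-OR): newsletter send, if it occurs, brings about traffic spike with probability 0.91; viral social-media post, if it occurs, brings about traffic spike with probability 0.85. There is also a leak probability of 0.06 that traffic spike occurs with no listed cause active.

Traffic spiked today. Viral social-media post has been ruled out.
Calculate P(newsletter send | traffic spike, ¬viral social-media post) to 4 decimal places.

P(newsletter send | traffic spike, ¬viral social-media post) ≈ 0.7701

Under noisy-OR, P(traffic spike | causes) = 1 − (1−0.06)·∏(1−qᵢ) over the active causes.
Sum P(traffic spike|·) weighted by the priors over both values of newsletter send:
  P(traffic spike | ¬viral social-media post) = 0.06×0.82 + 0.9154×0.18
        = 0.049200 + 0.164772 = 0.213972
Keeping only the newsletter send-present terms gives 0.164772, so
  P(newsletter send | traffic spike, ¬viral social-media post) = 0.164772 / 0.213972 ≈ 0.7701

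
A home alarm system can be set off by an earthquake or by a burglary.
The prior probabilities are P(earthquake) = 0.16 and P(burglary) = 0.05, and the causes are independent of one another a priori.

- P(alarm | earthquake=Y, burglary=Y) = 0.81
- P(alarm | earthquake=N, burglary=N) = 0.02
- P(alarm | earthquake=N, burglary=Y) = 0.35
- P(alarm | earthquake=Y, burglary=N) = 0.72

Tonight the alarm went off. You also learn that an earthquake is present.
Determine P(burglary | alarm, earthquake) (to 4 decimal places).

P(burglary | alarm, earthquake) ≈ 0.0559

Sum P(alarm|·) weighted by the priors over both values of burglary:
  P(alarm | earthquake) = 0.72*0.95 + 0.81*0.05
        = 0.684000 + 0.040500 = 0.724500
The terms with burglary present sum to 0.040500, so
  P(burglary | alarm, earthquake) = 0.040500 / 0.724500 ≈ 0.0559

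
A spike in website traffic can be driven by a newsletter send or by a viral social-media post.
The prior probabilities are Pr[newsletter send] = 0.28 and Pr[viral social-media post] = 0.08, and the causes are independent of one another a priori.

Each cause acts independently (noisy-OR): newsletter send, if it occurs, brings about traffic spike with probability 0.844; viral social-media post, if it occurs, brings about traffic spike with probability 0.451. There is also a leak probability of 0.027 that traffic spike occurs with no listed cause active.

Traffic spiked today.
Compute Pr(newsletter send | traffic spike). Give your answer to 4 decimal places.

Pr(newsletter send | traffic spike) ≈ 0.8424

Under noisy-OR, P(traffic spike | causes) = 1 − (1−0.027)·∏(1−qᵢ) over the active causes.
P(traffic spike) = 0.027×0.72×0.92 + 0.465823×0.72×0.08 + 0.848212×0.28×0.92 + 0.916668×0.28×0.08 = 0.017885 + 0.026831 + 0.218499 + 0.020533 = 0.283748
The newsletter send-present share is 0.218499 + 0.020533 = 0.239032.
P(newsletter send | traffic spike) = 0.239032 / 0.283748 ≈ 0.8424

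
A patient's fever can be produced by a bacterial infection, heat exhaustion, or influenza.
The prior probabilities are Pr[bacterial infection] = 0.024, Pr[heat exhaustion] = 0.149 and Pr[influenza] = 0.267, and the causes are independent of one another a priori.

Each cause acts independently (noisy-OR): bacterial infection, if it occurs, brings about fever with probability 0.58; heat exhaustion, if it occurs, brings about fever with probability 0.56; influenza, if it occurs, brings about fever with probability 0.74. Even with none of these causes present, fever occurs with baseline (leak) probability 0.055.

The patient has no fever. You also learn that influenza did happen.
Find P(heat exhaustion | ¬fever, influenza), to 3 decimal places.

P(heat exhaustion | ¬fever, influenza) ≈ 0.072

Under noisy-OR, P(fever | causes) = 1 − (1−0.055)·∏(1−qᵢ) over the active causes.
P(¬fever | influenza) = 0.2457×0.976×0.851 + 0.108108×0.976×0.149 + 0.103194×0.024×0.851 + 0.045405×0.024×0.149 = 0.204073 + 0.015721 + 0.002108 + 0.000162 = 0.222064
Restricting to configurations with heat exhaustion present: 0.015721 + 0.000162 = 0.015883.
P(heat exhaustion | ¬fever, influenza) = 0.015883 / 0.222064 ≈ 0.072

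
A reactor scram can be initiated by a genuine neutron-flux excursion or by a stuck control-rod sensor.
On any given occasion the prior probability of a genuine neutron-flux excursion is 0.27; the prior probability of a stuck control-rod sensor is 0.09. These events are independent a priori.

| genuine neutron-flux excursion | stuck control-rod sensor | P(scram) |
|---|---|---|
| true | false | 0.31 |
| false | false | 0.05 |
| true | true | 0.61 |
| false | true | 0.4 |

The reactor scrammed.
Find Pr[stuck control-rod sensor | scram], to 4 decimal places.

P(scram) = 0.05*0.73*0.91 + 0.4*0.73*0.09 + 0.31*0.27*0.91 + 0.61*0.27*0.09 = 0.033215 + 0.026280 + 0.076167 + 0.014823 = 0.150485
Of this, 0.041103 comes from 0.026280 + 0.014823 (the stuck control-rod sensor=true cases).
Hence the posterior is 0.041103/0.150485 ≈ 0.2731.

Pr[stuck control-rod sensor | scram] ≈ 0.2731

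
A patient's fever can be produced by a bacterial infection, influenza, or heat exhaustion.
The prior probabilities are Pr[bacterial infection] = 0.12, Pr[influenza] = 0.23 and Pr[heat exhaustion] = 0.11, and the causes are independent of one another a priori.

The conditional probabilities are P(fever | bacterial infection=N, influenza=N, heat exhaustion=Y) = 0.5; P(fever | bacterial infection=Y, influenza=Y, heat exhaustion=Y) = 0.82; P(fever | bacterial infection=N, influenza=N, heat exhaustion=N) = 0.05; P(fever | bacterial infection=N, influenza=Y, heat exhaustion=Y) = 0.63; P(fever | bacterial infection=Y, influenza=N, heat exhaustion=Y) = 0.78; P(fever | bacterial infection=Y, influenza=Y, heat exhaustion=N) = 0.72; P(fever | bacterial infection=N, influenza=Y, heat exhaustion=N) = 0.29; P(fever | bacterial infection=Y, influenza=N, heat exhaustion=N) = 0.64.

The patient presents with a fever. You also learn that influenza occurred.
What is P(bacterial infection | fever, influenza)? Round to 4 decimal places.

P(bacterial infection | fever, influenza) ≈ 0.2334

By total probability over the 4 (bacterial infection, heat exhaustion) configurations:
  P(fever | influenza) = 0.29×0.88×0.89 + 0.63×0.88×0.11 + 0.72×0.12×0.89 + 0.82×0.12×0.11
        = 0.227128 + 0.060984 + 0.076896 + 0.010824 = 0.375832
Keeping only the bacterial infection-present terms gives 0.087720, so
  P(bacterial infection | fever, influenza) = 0.087720 / 0.375832 ≈ 0.2334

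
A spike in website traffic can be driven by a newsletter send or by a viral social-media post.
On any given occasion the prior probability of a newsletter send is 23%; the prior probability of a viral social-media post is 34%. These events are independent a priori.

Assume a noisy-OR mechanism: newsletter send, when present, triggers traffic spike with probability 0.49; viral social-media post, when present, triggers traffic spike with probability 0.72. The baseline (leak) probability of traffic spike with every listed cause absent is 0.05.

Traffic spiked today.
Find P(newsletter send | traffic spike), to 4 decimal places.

P(newsletter send | traffic spike) ≈ 0.4013

Under noisy-OR, P(traffic spike | causes) = 1 − (1−0.05)·∏(1−qᵢ) over the active causes.
For the numerator, keep only newsletter send=true terms: 0.078253 + 0.067591 = 0.145844
The normalizing constant is 0.05×0.77×0.66 + 0.734×0.77×0.34 + 0.5155×0.23×0.66 + 0.86434×0.23×0.34 = 0.363415
P(newsletter send | traffic spike) = 0.145844/0.363415 ≈ 0.4013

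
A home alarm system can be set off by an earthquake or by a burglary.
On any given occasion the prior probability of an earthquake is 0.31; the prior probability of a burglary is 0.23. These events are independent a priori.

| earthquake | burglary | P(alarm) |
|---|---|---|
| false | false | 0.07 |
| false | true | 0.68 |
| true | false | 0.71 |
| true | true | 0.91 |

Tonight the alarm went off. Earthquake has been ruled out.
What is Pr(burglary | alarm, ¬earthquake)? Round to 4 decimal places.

Pr(burglary | alarm, ¬earthquake) ≈ 0.7437

Weight on burglary=true, given the evidence: 0.68×0.23 = 0.156400
Normalizer over all consistent configurations: 0.07×0.77 + 0.68×0.23 = 0.210300
P(burglary | alarm, ¬earthquake) = 0.156400/0.210300 ≈ 0.7437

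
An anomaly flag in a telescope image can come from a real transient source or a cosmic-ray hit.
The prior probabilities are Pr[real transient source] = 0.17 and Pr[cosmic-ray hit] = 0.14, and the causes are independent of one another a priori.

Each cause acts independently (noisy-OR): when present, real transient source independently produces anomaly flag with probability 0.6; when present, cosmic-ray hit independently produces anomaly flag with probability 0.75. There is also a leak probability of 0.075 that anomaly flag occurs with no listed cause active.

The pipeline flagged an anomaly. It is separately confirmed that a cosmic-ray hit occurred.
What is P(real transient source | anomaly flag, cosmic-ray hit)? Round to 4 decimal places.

P(real transient source | anomaly flag, cosmic-ray hit) ≈ 0.1947

Under noisy-OR, P(anomaly flag | causes) = 1 − (1−0.075)·∏(1−qᵢ) over the active causes.
Sum P(anomaly flag|·) weighted by the priors over both values of real transient source:
  P(anomaly flag | cosmic-ray hit) = 0.76875×0.83 + 0.9075×0.17
        = 0.638062 + 0.154275 = 0.792337
Configurations with real transient source contribute 0.154275, so
  P(real transient source | anomaly flag, cosmic-ray hit) = 0.154275 / 0.792337 ≈ 0.1947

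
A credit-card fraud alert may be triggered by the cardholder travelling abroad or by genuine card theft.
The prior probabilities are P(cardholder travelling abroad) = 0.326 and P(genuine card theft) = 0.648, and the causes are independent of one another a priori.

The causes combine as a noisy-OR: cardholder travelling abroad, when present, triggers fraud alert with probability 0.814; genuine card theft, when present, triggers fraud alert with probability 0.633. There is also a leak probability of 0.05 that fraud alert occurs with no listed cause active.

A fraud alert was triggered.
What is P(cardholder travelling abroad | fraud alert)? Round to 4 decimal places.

P(cardholder travelling abroad | fraud alert) ≈ 0.4963

Under noisy-OR, P(fraud alert | causes) = 1 − (1−0.05)·∏(1−qᵢ) over the active causes.
Sum P(fraud alert|·) weighted by the priors over the 4 (cardholder travelling abroad, genuine card theft) configurations:
  P(fraud alert) = 0.05·0.674·0.352 + 0.65135·0.674·0.648 + 0.8233·0.326·0.352 + 0.935151·0.326·0.648
        = 0.011862 + 0.284478 + 0.094475 + 0.197549 = 0.588364
Configurations with cardholder travelling abroad contribute 0.292024, so
  P(cardholder travelling abroad | fraud alert) = 0.292024 / 0.588364 ≈ 0.4963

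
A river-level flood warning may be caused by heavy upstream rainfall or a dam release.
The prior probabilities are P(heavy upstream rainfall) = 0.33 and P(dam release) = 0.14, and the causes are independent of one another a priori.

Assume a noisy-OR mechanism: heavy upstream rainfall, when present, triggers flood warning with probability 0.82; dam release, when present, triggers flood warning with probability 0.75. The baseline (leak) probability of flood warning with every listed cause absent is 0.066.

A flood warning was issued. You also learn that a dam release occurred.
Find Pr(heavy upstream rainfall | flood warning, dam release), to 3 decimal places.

Pr(heavy upstream rainfall | flood warning, dam release) ≈ 0.381

Under noisy-OR, P(flood warning | causes) = 1 − (1−0.066)·∏(1−qᵢ) over the active causes.
For the numerator, keep only heavy upstream rainfall=true terms: 0.95797×0.33 = 0.316130
Normalizer over all consistent configurations: 0.7665×0.67 + 0.95797×0.33 = 0.829685
Posterior = 0.316130 / 0.829685 ≈ 0.381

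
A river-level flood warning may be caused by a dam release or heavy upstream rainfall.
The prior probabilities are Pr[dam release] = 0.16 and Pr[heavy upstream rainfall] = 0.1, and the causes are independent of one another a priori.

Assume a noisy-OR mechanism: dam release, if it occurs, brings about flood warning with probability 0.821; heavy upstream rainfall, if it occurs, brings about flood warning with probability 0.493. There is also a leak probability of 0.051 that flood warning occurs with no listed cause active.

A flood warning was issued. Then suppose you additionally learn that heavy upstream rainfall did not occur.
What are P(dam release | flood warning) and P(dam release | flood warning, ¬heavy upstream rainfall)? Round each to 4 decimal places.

P(dam release | flood warning) ≈ 0.6203; P(dam release | flood warning, ¬heavy upstream rainfall) ≈ 0.7561

Under noisy-OR, P(flood warning | causes) = 1 − (1−0.051)·∏(1−qᵢ) over the active causes.
By total probability over the 4 (dam release, heavy upstream rainfall) configurations:
  P(flood warning) = 0.051×0.84×0.9 + 0.518857×0.84×0.1 + 0.830129×0.16×0.9 + 0.913875×0.16×0.1
        = 0.038556 + 0.043584 + 0.119539 + 0.014622 = 0.216301
Keeping only the dam release-present terms gives 0.134161, so
  P(dam release | flood warning) = 0.134161 / 0.216301 ≈ 0.6203

With the extra evidence:
Weight on dam release=true, given the evidence: 0.830129×0.16 = 0.132821
Normalizer over all consistent configurations: 0.051×0.84 + 0.830129×0.16 = 0.175661
P(dam release | flood warning, ¬heavy upstream rainfall) = 0.132821/0.175661 ≈ 0.7561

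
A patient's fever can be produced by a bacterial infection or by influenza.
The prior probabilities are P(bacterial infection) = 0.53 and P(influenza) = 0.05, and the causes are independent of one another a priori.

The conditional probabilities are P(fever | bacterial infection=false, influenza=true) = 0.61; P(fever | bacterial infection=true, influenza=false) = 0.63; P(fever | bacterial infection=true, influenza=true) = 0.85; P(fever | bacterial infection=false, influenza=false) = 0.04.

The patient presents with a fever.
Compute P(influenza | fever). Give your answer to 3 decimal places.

P(influenza | fever) ≈ 0.099

Sum P(fever|·) weighted by the priors over the 4 (bacterial infection, influenza) configurations:
  P(fever) = 0.04×0.47×0.95 + 0.61×0.47×0.05 + 0.63×0.53×0.95 + 0.85×0.53×0.05
        = 0.017860 + 0.014335 + 0.317205 + 0.022525 = 0.371925
Keeping only the influenza-present terms gives 0.036860, so
  P(influenza | fever) = 0.036860 / 0.371925 ≈ 0.099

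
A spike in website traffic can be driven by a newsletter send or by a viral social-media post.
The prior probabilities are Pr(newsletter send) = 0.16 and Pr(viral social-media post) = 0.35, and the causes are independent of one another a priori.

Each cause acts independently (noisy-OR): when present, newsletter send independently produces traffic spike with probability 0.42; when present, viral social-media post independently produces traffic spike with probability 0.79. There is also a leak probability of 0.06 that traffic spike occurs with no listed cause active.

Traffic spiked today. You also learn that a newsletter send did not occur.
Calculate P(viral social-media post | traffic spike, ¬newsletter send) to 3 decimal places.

P(viral social-media post | traffic spike, ¬newsletter send) ≈ 0.878

Under noisy-OR, P(traffic spike | causes) = 1 − (1−0.06)·∏(1−qᵢ) over the active causes.
Weight on viral social-media post=true, given the evidence: 0.8026×0.35 = 0.280910
The normalizing constant is 0.06×0.65 + 0.8026×0.35 = 0.319910
P(viral social-media post | traffic spike, ¬newsletter send) = 0.280910/0.319910 ≈ 0.878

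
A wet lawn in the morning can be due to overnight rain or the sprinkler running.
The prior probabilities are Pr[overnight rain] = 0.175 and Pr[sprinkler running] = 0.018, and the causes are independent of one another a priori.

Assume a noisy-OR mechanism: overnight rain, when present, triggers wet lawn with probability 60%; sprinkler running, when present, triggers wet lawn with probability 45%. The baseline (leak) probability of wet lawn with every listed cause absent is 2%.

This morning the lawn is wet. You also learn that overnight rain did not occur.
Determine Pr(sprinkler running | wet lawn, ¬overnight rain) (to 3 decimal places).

Pr(sprinkler running | wet lawn, ¬overnight rain) ≈ 0.297

Under noisy-OR, P(wet lawn | causes) = 1 − (1−0.02)·∏(1−qᵢ) over the active causes.
Weight on sprinkler running=true, given the evidence: 0.461×0.018 = 0.008298
Denominator P(wet lawn | ¬overnight rain): 0.02×0.982 + 0.461×0.018 = 0.027938
Posterior = 0.008298 / 0.027938 ≈ 0.297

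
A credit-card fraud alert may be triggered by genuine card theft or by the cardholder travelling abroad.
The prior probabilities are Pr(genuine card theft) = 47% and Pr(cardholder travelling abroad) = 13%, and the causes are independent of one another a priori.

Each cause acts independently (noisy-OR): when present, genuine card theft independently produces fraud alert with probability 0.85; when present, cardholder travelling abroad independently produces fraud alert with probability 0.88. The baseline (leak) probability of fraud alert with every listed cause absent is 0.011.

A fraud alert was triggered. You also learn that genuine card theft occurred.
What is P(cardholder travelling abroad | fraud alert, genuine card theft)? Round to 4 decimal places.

Under noisy-OR, P(fraud alert | causes) = 1 − (1−0.011)·∏(1−qᵢ) over the active causes.
P(fraud alert | genuine card theft) = 0.85165*0.87 + 0.982198*0.13 = 0.740935 + 0.127686 = 0.868621
Of this, 0.127686 comes from 0.982198*0.13 (the cardholder travelling abroad=true cases).
Hence the posterior is 0.127686/0.868621 ≈ 0.1470.

P(cardholder travelling abroad | fraud alert, genuine card theft) ≈ 0.1470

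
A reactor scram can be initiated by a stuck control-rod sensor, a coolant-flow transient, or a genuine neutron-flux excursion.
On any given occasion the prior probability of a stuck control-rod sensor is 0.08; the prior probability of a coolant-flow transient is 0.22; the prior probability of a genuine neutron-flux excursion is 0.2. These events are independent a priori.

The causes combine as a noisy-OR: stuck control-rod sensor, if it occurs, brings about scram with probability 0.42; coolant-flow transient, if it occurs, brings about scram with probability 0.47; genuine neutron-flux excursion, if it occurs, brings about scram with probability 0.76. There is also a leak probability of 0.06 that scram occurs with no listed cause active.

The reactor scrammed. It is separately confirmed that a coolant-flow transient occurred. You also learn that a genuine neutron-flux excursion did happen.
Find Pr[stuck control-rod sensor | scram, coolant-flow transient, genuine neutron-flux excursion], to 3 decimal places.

Pr[stuck control-rod sensor | scram, coolant-flow transient, genuine neutron-flux excursion] ≈ 0.084

Under noisy-OR, P(scram | causes) = 1 − (1−0.06)·∏(1−qᵢ) over the active causes.
Weight on stuck control-rod sensor=true, given the evidence: 0.930651*0.08 = 0.074452
Normalizer over all consistent configurations: 0.880432*0.92 + 0.930651*0.08 = 0.884449
Posterior = 0.074452 / 0.884449 ≈ 0.084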